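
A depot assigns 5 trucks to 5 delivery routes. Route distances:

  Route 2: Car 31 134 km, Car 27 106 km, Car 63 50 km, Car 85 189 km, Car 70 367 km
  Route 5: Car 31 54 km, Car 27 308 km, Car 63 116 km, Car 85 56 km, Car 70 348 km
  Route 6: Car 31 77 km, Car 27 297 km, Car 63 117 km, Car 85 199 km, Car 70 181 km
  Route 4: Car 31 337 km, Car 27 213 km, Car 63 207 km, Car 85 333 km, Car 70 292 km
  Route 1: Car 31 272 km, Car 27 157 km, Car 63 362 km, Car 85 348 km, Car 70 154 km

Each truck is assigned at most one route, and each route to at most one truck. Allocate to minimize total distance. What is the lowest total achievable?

Treat this as an assignment problem: match each truck to one route.
Optimal: Car 31→Route 6 (77 km), Car 27→Route 4 (213 km), Car 63→Route 2 (50 km), Car 85→Route 5 (56 km), Car 70→Route 1 (154 km) — total 77+213+50+56+154 = 550 km.
Next-best assignment: Car 31→Route 6, Car 27→Route 2, Car 63→Route 4, Car 85→Route 5, Car 70→Route 1 = 600 km.

Min total: 550 km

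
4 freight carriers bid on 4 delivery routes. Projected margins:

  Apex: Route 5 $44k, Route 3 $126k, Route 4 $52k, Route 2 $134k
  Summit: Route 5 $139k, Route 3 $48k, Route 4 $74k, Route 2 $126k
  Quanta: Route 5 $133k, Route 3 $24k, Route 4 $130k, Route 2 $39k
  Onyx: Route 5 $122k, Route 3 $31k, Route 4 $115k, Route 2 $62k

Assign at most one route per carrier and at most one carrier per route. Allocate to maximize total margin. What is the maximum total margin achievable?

Maximum total: $504k

Optimal: Apex→Route 3 ($126k), Summit→Route 2 ($126k), Quanta→Route 4 ($130k), Onyx→Route 5 ($122k) — total 126+126+130+122 = $504k.
Row-greedy (each carrier in turn takes its best remaining route) gives $434k, worse by 70.
Every other assignment is strictly worse.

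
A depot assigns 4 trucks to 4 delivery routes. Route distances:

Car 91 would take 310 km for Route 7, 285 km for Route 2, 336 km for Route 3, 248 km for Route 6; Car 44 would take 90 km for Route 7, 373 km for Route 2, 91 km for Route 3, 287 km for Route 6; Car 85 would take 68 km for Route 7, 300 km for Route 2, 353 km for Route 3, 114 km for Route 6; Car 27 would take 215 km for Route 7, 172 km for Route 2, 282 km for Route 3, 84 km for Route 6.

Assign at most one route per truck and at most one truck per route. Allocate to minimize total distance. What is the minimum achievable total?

Optimal: Car 91→Route 2 (285 km), Car 44→Route 3 (91 km), Car 85→Route 7 (68 km), Car 27→Route 6 (84 km) — total 285+91+68+84 = 528 km.
Row-greedy (each truck in turn takes its cheapest remaining route) gives 920 km, worse by 392.

Minimum total: 528 km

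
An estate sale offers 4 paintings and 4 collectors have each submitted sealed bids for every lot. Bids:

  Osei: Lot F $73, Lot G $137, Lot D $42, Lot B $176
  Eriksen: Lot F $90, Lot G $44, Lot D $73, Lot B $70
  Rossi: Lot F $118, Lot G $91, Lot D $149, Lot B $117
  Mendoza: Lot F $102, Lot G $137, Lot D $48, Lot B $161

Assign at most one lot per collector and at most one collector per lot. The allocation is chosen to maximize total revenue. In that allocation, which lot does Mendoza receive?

Optimal: Osei→Lot B ($176), Eriksen→Lot F ($90), Rossi→Lot D ($149), Mendoza→Lot G ($137) — total 176+90+149+137 = $552.
Column-greedy (each lot in turn goes to its best remaining collector) gives $489, worse by 63.
Next-best assignment: Osei→Lot G, Eriksen→Lot F, Rossi→Lot D, Mendoza→Lot B = $537.
Swapping Osei↔Mendoza (Osei→Lot G $137, Mendoza→Lot B $161) loses 15.
Checked against all permutations: $552 is optimal.
Mendoza's own top lot is Lot B ($161), but forcing Mendoza→Lot B and reassigning the rest optimally gives only $537 — worse by 15.

Mendoza receives Lot G.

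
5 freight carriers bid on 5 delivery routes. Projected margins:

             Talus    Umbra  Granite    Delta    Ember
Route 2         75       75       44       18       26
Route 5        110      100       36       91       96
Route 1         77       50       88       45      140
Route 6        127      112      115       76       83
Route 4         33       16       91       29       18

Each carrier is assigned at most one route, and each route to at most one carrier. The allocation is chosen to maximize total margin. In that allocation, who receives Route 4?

Optimal: Talus→Route 6 ($127k), Umbra→Route 2 ($75k), Granite→Route 4 ($91k), Delta→Route 5 ($91k), Ember→Route 1 ($140k) — total 127+75+91+91+140 = $524k.
Max-entry greedy (repeatedly take the single best remaining cell) gives $476k, worse by 48.
Checked against all permutations: $524k is optimal.
Granite's own top route is Route 6 ($115k), but forcing Granite→Route 6 and reassigning the rest optimally gives only $469k — worse by 55.

Granite receives Route 4.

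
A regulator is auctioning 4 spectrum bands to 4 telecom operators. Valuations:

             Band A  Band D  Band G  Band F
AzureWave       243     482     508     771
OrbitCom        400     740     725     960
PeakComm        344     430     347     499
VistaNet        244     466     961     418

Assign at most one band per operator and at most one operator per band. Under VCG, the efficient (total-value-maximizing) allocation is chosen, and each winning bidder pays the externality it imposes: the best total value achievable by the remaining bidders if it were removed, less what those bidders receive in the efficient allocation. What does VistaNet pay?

VistaNet pays $71M.

Efficient allocation: AzureWave→Band F ($771M), OrbitCom→Band D ($740M), PeakComm→Band A ($344M), VistaNet→Band G ($961M); total welfare W = $2816M.
VistaNet receives Band G at value $961M, so the others get W − 961 = $1855M.
Without VistaNet: best allocation of the remaining 3 bidders over all 4 bands is AzureWave→Band F ($771M), OrbitCom→Band G ($725M), PeakComm→Band D ($430M), total $1926M.
VCG payment = (others' best without VistaNet) − (others' welfare with VistaNet) = 1926 − 1855 = $71M.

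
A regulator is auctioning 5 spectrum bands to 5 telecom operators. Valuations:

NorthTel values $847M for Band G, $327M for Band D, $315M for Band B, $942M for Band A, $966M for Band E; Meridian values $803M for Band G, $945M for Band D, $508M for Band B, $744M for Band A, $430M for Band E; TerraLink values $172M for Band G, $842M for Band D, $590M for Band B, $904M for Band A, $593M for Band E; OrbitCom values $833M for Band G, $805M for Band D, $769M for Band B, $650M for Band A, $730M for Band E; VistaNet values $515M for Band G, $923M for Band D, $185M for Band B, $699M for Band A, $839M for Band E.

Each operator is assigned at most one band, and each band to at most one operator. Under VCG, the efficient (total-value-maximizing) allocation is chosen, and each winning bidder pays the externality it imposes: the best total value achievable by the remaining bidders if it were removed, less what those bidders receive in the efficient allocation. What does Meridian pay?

Meridian pays $64M.

Efficient allocation: NorthTel→Band E ($966M), Meridian→Band G ($803M), TerraLink→Band A ($904M), OrbitCom→Band B ($769M), VistaNet→Band D ($923M); total welfare W = $4365M.
Meridian receives Band G at value $803M, so the others get W − 803 = $3562M.
Without Meridian: best allocation of the remaining 4 bidders over all 5 bands is NorthTel→Band E ($966M), TerraLink→Band A ($904M), OrbitCom→Band G ($833M), VistaNet→Band D ($923M), total $3626M.
VCG payment = (others' best without Meridian) − (others' welfare with Meridian) = 3626 − 3562 = $64M.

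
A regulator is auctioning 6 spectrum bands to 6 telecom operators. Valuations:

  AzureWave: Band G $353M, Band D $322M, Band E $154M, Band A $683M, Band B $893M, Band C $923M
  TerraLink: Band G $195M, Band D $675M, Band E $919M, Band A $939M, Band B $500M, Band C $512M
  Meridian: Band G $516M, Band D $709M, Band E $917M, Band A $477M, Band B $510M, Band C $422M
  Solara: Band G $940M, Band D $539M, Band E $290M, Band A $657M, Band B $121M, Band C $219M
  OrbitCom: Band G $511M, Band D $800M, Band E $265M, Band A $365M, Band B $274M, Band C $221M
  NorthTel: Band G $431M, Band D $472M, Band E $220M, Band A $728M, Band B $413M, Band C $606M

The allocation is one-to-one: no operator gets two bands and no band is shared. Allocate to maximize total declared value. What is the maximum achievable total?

Optimal: AzureWave→Band B ($893M), TerraLink→Band A ($939M), Meridian→Band E ($917M), Solara→Band G ($940M), OrbitCom→Band D ($800M), NorthTel→Band C ($606M) — total 893+939+917+940+800+606 = $5095M.
Swapping Solara↔Meridian (Solara→Band E $290M, Meridian→Band G $516M) loses 1051.

Max total: $5095M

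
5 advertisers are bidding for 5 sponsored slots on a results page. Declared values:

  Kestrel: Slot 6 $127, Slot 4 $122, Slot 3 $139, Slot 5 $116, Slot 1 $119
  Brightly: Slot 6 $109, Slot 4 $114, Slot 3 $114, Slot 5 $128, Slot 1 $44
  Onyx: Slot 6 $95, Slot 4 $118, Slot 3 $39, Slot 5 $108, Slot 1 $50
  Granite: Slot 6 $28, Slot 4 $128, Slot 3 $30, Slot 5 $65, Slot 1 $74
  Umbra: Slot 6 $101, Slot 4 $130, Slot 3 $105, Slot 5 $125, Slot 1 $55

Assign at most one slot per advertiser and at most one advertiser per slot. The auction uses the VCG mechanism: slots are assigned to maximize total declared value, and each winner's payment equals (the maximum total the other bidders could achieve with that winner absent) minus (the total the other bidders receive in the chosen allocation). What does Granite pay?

Granite pays $39.

Efficient allocation: Kestrel→Slot 1 ($119), Brightly→Slot 3 ($114), Onyx→Slot 6 ($95), Granite→Slot 4 ($128), Umbra→Slot 5 ($125); total welfare W = $581.
Granite receives Slot 4 at value $128, so the others get W − 128 = $453.
Without Granite: best allocation of the remaining 4 bidders over all 5 slots is Kestrel→Slot 3 ($139), Brightly→Slot 5 ($128), Onyx→Slot 6 ($95), Umbra→Slot 4 ($130), total $492.
VCG payment = (others' best without Granite) − (others' welfare with Granite) = 492 − 453 = $39.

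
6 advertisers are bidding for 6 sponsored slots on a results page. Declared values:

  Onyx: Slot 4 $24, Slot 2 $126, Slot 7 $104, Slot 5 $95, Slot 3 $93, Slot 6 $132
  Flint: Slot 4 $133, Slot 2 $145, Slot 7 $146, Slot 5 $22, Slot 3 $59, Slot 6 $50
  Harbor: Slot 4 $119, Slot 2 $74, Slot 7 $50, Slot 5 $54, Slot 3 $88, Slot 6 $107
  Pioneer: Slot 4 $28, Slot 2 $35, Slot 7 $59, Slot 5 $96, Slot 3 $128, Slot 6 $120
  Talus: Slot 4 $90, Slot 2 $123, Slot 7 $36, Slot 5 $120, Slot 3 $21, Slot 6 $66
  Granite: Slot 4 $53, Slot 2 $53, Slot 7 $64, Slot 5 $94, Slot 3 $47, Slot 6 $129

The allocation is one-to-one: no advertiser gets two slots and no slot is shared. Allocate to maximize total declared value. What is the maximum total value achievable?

Max total: $768

Optimal: Onyx→Slot 2 ($126), Flint→Slot 7 ($146), Harbor→Slot 4 ($119), Pioneer→Slot 3 ($128), Talus→Slot 5 ($120), Granite→Slot 6 ($129) — total 126+146+119+128+120+129 = $768.
Max-entry greedy (repeatedly take the single best remaining cell) gives $742, worse by 26.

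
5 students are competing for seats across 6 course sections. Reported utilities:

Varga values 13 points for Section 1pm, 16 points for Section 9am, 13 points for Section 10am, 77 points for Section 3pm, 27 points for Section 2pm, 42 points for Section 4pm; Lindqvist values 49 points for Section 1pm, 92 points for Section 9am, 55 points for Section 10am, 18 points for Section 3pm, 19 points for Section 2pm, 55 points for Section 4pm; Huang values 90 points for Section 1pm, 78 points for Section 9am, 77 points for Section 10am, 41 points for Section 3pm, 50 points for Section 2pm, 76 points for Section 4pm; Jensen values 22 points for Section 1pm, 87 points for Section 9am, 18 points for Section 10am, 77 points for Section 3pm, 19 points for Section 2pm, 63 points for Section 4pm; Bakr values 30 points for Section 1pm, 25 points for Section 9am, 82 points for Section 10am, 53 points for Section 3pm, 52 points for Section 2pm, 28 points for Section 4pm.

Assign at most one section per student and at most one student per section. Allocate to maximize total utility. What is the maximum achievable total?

Optimal: Varga→Section 3pm (77 points), Lindqvist→Section 9am (92 points), Huang→Section 1pm (90 points), Jensen→Section 4pm (63 points), Bakr→Section 10am (82 points) — total 77+92+90+63+82 = 404 points.
Column-greedy (each section in turn goes to its best remaining student) gives 360 points, worse by 44.
Checked against all permutations: 404 points is optimal.

Max total: 404 points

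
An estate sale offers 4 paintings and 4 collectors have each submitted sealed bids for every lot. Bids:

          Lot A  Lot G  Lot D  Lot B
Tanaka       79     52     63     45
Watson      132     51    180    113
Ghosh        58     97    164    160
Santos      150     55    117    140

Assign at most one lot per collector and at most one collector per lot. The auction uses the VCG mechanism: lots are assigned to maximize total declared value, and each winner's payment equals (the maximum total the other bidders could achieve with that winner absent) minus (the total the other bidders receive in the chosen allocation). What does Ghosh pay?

Efficient allocation: Tanaka→Lot G ($52), Watson→Lot D ($180), Ghosh→Lot B ($160), Santos→Lot A ($150); total welfare W = $542.
Ghosh receives Lot B at value $160, so the others get W − 160 = $382.
Without Ghosh: best allocation of the remaining 3 bidders over all 4 lots is Tanaka→Lot A ($79), Watson→Lot D ($180), Santos→Lot B ($140), total $399.
VCG payment = (others' best without Ghosh) − (others' welfare with Ghosh) = 399 − 382 = $17.

Ghosh pays $17.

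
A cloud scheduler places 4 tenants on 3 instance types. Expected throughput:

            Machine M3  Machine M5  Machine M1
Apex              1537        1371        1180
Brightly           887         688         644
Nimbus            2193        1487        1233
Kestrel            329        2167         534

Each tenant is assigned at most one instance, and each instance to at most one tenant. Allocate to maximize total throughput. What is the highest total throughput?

This is the linear assignment problem.
Optimal: Nimbus→Machine M3 (2193 ops/s), Kestrel→Machine M5 (2167 ops/s), Apex→Machine M1 (1180 ops/s) — total 2193+2167+1180 = 5540 ops/s.
Row-greedy (each tenant in turn takes its best remaining instance) gives 3458 ops/s, worse by 2082.
Checked against all permutations: 5540 ops/s is optimal.

Maximum total: 5540 ops/s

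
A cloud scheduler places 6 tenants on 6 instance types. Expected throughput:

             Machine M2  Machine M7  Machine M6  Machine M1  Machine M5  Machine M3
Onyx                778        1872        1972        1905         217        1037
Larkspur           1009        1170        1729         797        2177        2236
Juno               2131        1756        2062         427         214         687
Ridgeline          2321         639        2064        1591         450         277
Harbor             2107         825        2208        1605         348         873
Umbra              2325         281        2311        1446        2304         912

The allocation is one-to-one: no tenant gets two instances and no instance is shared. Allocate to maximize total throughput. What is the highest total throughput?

Maximum total: 12730 ops/s

Optimal: Onyx→Machine M1 (1905 ops/s), Larkspur→Machine M3 (2236 ops/s), Juno→Machine M7 (1756 ops/s), Ridgeline→Machine M2 (2321 ops/s), Harbor→Machine M6 (2208 ops/s), Umbra→Machine M5 (2304 ops/s) — total 1905+2236+1756+2321+2208+2304 = 12730 ops/s.
Column-greedy (each instance in turn goes to its best remaining tenant) gives 10860 ops/s, worse by 1870.
Next-best assignment: Onyx→Machine M7, Larkspur→Machine M3, Juno→Machine M6, Ridgeline→Machine M2, Harbor→Machine M1, Umbra→Machine M5 = 12400 ops/s.
Every other assignment is strictly worse.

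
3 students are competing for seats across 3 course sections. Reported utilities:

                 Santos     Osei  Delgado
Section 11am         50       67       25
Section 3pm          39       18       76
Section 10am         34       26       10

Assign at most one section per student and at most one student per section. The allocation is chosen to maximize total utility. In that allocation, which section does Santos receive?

Santos receives Section 10am.

Optimal: Santos→Section 10am (34 points), Osei→Section 11am (67 points), Delgado→Section 3pm (76 points) — total 34+67+76 = 177 points.
Next-best assignment: Santos→Section 11am, Osei→Section 10am, Delgado→Section 3pm = 152 points.
Swapping Delgado↔Osei (Delgado→Section 11am 25 points, Osei→Section 3pm 18 points) loses 100.
Every other assignment is strictly worse.
Santos's own top section is Section 11am (50 points), but forcing Santos→Section 11am and reassigning the rest optimally gives only 152 points — worse by 25.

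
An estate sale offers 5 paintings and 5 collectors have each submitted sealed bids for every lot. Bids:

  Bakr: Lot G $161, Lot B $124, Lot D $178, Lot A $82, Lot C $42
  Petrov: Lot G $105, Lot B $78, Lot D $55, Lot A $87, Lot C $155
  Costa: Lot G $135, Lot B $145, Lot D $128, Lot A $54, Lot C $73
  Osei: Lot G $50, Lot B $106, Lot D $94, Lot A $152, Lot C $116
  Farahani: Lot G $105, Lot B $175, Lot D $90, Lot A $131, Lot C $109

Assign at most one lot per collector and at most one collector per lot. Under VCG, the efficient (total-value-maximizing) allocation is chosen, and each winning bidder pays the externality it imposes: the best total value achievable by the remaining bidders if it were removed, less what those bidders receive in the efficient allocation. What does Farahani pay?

Farahani pays $10.

Efficient allocation: Bakr→Lot D ($178), Petrov→Lot C ($155), Costa→Lot G ($135), Osei→Lot A ($152), Farahani→Lot B ($175); total welfare W = $795.
Farahani receives Lot B at value $175, so the others get W − 175 = $620.
Without Farahani: best allocation of the remaining 4 bidders over all 5 lots is Bakr→Lot D ($178), Petrov→Lot C ($155), Costa→Lot B ($145), Osei→Lot A ($152), total $630.
VCG payment = (others' best without Farahani) − (others' welfare with Farahani) = 630 − 620 = $10.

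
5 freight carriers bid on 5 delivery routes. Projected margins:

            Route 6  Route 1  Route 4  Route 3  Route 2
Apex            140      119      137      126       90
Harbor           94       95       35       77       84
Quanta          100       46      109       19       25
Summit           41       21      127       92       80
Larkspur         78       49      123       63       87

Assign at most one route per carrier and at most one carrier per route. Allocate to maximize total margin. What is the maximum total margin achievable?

Maximum total: $535k

Optimal: Apex→Route 3 ($126k), Harbor→Route 1 ($95k), Quanta→Route 6 ($100k), Summit→Route 4 ($127k), Larkspur→Route 2 ($87k) — total 126+95+100+127+87 = $535k.
Row-greedy (each carrier in turn takes its best remaining route) gives $523k, worse by 12.
Next-best assignment: Apex→Route 3, Harbor→Route 1, Quanta→Route 6, Summit→Route 2, Larkspur→Route 4 = $524k.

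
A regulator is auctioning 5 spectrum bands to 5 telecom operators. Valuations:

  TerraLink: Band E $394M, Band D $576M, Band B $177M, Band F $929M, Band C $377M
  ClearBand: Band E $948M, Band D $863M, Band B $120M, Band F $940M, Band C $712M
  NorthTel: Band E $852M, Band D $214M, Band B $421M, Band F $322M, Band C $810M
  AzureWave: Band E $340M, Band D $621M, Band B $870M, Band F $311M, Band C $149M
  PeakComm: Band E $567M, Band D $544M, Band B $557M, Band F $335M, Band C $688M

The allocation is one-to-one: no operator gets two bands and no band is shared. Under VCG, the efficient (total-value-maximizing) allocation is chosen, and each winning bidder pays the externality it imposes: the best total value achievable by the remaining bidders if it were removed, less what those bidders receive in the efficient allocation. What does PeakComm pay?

Efficient allocation: TerraLink→Band F ($929M), ClearBand→Band D ($863M), NorthTel→Band E ($852M), AzureWave→Band B ($870M), PeakComm→Band C ($688M); total welfare W = $4202M.
PeakComm receives Band C at value $688M, so the others get W − 688 = $3514M.
Without PeakComm: best allocation of the remaining 4 bidders over all 5 bands is TerraLink→Band F ($929M), ClearBand→Band E ($948M), NorthTel→Band C ($810M), AzureWave→Band B ($870M), total $3557M.
VCG payment = (others' best without PeakComm) − (others' welfare with PeakComm) = 3557 − 3514 = $43M.

PeakComm pays $43M.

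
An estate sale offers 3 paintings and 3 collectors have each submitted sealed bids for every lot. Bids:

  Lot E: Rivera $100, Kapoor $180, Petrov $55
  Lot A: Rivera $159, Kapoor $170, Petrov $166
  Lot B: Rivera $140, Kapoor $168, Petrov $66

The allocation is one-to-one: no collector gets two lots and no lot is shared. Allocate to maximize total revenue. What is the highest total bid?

Max total: $486

This is the linear assignment problem.
Optimal: Rivera→Lot B ($140), Kapoor→Lot E ($180), Petrov→Lot A ($166) — total 140+180+166 = $486.
Row-greedy (each collector in turn takes its best remaining lot) gives $405, worse by 81.
Every other assignment is strictly worse.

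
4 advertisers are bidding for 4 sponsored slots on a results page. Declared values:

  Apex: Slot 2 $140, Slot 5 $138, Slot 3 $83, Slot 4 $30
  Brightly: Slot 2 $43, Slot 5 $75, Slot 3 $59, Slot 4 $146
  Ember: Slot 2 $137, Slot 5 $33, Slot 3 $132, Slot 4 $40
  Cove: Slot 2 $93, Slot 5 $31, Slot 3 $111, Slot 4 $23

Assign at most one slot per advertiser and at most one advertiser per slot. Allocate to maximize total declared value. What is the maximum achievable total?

Optimal: Apex→Slot 5 ($138), Brightly→Slot 4 ($146), Ember→Slot 2 ($137), Cove→Slot 3 ($111) — total 138+146+137+111 = $532.
Swapping Ember↔Apex (Ember→Slot 5 $33, Apex→Slot 2 $140) loses 102.
Every other assignment is strictly worse.

Maximum total: $532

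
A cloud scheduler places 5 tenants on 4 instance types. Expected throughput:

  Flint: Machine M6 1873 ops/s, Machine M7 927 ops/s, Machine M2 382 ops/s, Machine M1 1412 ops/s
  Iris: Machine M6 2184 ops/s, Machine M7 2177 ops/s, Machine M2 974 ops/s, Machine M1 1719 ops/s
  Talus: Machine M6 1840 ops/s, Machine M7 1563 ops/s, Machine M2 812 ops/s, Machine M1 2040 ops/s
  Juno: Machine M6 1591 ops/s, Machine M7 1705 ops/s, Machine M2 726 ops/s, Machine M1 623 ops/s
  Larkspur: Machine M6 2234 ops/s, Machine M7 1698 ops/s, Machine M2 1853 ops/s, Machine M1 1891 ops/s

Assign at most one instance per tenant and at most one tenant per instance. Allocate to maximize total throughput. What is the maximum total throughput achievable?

Max total: 7943 ops/s

Optimal: Flint→Machine M6 (1873 ops/s), Iris→Machine M7 (2177 ops/s), Larkspur→Machine M2 (1853 ops/s), Talus→Machine M1 (2040 ops/s) — total 1873+2177+1853+2040 = 7943 ops/s.
Row-greedy (each tenant in turn takes its best remaining instance) gives 6816 ops/s, worse by 1127.
Swapping Talus↔Flint (Talus→Machine M6 1840 ops/s, Flint→Machine M1 1412 ops/s) loses 661.
No other one-to-one assignment exceeds 7943 ops/s.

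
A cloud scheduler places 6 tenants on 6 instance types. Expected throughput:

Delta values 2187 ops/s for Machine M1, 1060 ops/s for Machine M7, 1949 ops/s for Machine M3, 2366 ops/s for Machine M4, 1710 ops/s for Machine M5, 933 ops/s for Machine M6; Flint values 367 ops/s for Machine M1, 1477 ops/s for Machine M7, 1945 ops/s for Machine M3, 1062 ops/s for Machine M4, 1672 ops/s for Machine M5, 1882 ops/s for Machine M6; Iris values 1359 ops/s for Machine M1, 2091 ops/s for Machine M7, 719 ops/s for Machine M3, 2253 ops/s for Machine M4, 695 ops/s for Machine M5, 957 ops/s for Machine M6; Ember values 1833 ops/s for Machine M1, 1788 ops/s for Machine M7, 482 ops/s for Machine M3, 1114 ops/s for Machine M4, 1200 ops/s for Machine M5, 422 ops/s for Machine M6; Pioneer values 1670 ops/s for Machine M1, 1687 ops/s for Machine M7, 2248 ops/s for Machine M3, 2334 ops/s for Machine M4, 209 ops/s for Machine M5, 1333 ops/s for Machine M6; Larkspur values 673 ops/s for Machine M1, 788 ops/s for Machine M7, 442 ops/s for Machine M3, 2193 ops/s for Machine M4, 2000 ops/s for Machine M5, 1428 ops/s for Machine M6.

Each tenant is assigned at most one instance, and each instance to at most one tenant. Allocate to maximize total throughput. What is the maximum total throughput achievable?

Optimal: Delta→Machine M4 (2366 ops/s), Flint→Machine M6 (1882 ops/s), Iris→Machine M7 (2091 ops/s), Ember→Machine M1 (1833 ops/s), Pioneer→Machine M3 (2248 ops/s), Larkspur→Machine M5 (2000 ops/s) — total 2366+1882+2091+1833+2248+2000 = 12420 ops/s.
Column-greedy (each instance in turn goes to its best remaining tenant) gives 10813 ops/s, worse by 1607.
Swapping Flint↔Larkspur (Flint→Machine M5 1672 ops/s, Larkspur→Machine M6 1428 ops/s) loses 782.

Max total: 12420 ops/s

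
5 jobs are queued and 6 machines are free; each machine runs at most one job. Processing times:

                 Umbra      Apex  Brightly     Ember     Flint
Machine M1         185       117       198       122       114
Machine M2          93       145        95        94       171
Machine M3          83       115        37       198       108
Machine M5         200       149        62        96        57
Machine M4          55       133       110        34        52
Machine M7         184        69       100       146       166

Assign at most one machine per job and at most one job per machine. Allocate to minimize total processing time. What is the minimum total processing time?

This is a one-to-one assignment (minimum-cost bipartite matching).
Optimal: Umbra→Machine M2 (93 min), Apex→Machine M7 (69 min), Brightly→Machine M3 (37 min), Ember→Machine M4 (34 min), Flint→Machine M5 (57 min) — total 93+69+37+34+57 = 290 min.
Row-greedy (each job in turn takes its cheapest remaining machine) gives 312 min, worse by 22.
Next-best assignment: Umbra→Machine M4, Apex→Machine M7, Brightly→Machine M3, Ember→Machine M2, Flint→Machine M5 = 312 min.
Checked against all permutations: 290 min is optimal.

Min total: 290 min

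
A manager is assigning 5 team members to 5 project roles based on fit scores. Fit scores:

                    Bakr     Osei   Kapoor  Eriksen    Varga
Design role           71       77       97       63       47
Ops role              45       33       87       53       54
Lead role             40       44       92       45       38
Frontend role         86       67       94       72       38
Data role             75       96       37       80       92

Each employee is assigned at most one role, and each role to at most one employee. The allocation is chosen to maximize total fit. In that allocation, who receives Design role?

This is a one-to-one assignment (maximum-weight bipartite matching).
Optimal: Bakr→Frontend role (86 pts), Osei→Design role (77 pts), Kapoor→Lead role (92 pts), Eriksen→Ops role (53 pts), Varga→Data role (92 pts) — total 86+77+92+53+92 = 400 pts.
Every other assignment is strictly worse.
Osei's own top role is Data role (96 pts), but forcing Osei→Data role and reassigning the rest optimally gives only 391 pts — worse by 9.

Osei receives Design role.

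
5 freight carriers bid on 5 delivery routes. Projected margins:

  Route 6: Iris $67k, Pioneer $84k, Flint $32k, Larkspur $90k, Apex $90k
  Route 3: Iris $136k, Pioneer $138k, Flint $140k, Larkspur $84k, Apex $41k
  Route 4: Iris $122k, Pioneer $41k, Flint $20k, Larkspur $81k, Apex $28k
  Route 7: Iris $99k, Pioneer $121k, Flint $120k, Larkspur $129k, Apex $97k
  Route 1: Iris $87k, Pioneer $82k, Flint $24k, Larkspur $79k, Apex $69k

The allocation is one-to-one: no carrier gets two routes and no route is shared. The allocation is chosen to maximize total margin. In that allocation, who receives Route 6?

Apex receives Route 6.

Optimal: Iris→Route 4 ($122k), Pioneer→Route 1 ($82k), Flint→Route 3 ($140k), Larkspur→Route 7 ($129k), Apex→Route 6 ($90k) — total 122+82+140+129+90 = $563k.
Row-greedy (each carrier in turn takes its best remaining route) gives $439k, worse by 124.
Checked against all permutations: $563k is optimal.
Apex's own top route is Route 7 ($97k), but forcing Apex→Route 7 and reassigning the rest optimally gives only $531k — worse by 32.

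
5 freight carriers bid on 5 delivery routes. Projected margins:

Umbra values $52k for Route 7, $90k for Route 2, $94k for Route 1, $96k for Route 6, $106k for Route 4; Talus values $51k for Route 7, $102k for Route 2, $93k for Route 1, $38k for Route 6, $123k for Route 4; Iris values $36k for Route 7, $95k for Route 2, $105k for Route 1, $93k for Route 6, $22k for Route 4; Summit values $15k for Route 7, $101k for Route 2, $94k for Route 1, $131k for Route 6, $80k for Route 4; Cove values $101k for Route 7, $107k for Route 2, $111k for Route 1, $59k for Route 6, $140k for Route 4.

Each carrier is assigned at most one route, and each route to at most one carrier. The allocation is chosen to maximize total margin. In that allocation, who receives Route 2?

Optimal: Umbra→Route 2 ($90k), Talus→Route 4 ($123k), Iris→Route 1 ($105k), Summit→Route 6 ($131k), Cove→Route 7 ($101k) — total 90+123+105+131+101 = $550k.
Row-greedy (each carrier in turn takes its best remaining route) gives $545k, worse by 5.
Checked against all permutations: $550k is optimal.
Umbra's own top route is Route 4 ($106k), but forcing Umbra→Route 4 and reassigning the rest optimally gives only $545k — worse by 5.

Umbra receives Route 2.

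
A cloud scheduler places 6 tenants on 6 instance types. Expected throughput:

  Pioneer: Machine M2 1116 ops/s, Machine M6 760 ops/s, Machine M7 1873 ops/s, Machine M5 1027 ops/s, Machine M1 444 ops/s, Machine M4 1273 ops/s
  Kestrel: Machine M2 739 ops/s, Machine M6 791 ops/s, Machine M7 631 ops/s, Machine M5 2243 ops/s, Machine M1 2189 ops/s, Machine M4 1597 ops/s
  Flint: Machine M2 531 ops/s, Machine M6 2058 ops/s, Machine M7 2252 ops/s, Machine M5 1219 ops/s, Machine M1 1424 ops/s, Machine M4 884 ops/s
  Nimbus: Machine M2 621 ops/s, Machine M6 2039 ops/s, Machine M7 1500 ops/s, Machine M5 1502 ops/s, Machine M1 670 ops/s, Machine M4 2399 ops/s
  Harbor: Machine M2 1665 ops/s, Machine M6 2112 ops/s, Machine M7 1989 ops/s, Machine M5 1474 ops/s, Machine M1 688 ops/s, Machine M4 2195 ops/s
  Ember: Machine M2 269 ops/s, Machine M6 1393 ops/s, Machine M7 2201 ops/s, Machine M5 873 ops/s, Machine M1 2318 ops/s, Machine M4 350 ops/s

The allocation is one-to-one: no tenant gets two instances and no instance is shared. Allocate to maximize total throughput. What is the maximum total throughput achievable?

Maximum total: 12556 ops/s

Optimal: Pioneer→Machine M7 (1873 ops/s), Kestrel→Machine M5 (2243 ops/s), Flint→Machine M6 (2058 ops/s), Nimbus→Machine M4 (2399 ops/s), Harbor→Machine M2 (1665 ops/s), Ember→Machine M1 (2318 ops/s) — total 1873+2243+2058+2399+1665+2318 = 12556 ops/s.
Max-entry greedy (repeatedly take the single best remaining cell) gives 12440 ops/s, worse by 116.
Checked against all permutations: 12556 ops/s is optimal.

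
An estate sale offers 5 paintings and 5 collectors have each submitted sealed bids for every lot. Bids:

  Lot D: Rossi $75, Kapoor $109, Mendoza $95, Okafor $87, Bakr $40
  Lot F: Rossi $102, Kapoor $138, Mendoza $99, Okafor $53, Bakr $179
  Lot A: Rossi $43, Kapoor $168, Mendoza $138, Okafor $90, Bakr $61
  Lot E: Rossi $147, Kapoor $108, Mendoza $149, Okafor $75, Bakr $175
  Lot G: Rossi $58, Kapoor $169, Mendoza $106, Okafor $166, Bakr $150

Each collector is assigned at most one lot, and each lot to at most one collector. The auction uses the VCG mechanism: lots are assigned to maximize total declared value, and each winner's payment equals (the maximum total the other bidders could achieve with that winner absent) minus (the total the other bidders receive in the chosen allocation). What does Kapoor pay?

Kapoor pays $43.

Efficient allocation: Rossi→Lot E ($147), Kapoor→Lot A ($168), Mendoza→Lot D ($95), Okafor→Lot G ($166), Bakr→Lot F ($179); total welfare W = $755.
Kapoor receives Lot A at value $168, so the others get W − 168 = $587.
Without Kapoor: best allocation of the remaining 4 bidders over all 5 lots is Rossi→Lot E ($147), Mendoza→Lot A ($138), Okafor→Lot G ($166), Bakr→Lot F ($179), total $630.
VCG payment = (others' best without Kapoor) − (others' welfare with Kapoor) = 630 − 587 = $43.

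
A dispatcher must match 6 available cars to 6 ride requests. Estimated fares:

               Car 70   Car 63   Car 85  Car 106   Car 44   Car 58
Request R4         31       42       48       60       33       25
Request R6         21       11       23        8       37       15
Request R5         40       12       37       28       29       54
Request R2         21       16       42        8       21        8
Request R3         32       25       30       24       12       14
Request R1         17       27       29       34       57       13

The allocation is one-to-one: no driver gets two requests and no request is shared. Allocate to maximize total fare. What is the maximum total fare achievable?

This is a one-to-one assignment (maximum-weight bipartite matching).
Optimal: Car 70→Request R6 ($21), Car 63→Request R3 ($25), Car 85→Request R2 ($42), Car 106→Request R4 ($60), Car 44→Request R1 ($57), Car 58→Request R5 ($54) — total 21+25+42+60+57+54 = $259.
Column-greedy (each request in turn goes to its best remaining driver) gives $252, worse by 7.
No other one-to-one assignment exceeds $259.

Maximum total: $259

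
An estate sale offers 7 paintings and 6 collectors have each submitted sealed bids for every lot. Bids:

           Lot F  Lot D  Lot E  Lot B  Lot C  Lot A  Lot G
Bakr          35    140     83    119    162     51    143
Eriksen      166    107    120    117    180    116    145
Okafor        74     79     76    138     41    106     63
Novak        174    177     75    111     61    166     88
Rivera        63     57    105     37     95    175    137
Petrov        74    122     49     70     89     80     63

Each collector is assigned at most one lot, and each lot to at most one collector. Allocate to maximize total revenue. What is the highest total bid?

Max total: $932

This is the linear assignment problem.
Optimal: Bakr→Lot G ($143), Eriksen→Lot C ($180), Okafor→Lot B ($138), Novak→Lot F ($174), Rivera→Lot A ($175), Petrov→Lot D ($122) — total 143+180+138+174+175+122 = $932.
Column-greedy (each lot in turn goes to its best remaining collector) gives $747, worse by 185.
Checked against all permutations: $932 is optimal.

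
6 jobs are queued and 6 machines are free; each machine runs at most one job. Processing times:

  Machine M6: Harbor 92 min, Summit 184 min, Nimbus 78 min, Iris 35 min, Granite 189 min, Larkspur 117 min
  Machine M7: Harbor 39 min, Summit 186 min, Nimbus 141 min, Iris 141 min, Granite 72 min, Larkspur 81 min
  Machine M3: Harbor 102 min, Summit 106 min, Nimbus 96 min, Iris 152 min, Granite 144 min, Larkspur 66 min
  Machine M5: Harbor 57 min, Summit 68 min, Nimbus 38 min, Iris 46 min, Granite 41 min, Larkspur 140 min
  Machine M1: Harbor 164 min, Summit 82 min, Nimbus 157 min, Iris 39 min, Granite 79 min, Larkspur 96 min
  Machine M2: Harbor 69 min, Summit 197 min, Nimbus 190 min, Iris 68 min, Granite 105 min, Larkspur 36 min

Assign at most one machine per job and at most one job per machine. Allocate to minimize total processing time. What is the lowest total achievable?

Minimum total: 329 min

Optimal: Harbor→Machine M7 (39 min), Summit→Machine M1 (82 min), Nimbus→Machine M3 (96 min), Iris→Machine M6 (35 min), Granite→Machine M5 (41 min), Larkspur→Machine M2 (36 min) — total 39+82+96+35+41+36 = 329 min.
Column-greedy (each machine in turn goes to its cheapest remaining job) gives 454 min, worse by 125.
Swapping Summit↔Harbor (Summit→Machine M7 186 min, Harbor→Machine M1 164 min) adds 229.
No other one-to-one assignment undercuts 329 min.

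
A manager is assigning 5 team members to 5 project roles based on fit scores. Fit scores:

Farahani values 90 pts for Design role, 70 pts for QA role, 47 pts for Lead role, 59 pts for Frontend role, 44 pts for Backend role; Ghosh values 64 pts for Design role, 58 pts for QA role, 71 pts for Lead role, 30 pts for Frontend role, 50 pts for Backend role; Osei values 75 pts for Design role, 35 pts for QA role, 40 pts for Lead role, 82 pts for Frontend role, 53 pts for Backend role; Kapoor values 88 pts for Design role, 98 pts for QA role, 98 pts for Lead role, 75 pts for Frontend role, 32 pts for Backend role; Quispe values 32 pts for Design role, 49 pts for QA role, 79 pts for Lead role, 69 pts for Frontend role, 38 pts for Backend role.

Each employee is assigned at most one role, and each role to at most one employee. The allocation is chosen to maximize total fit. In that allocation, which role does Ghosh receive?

Optimal: Farahani→Design role (90 pts), Ghosh→Backend role (50 pts), Osei→Frontend role (82 pts), Kapoor→QA role (98 pts), Quispe→Lead role (79 pts) — total 90+50+82+98+79 = 399 pts.
Row-greedy (each employee in turn takes its best remaining role) gives 379 pts, worse by 20.
Next-best assignment: Farahani→Design role, Ghosh→Lead role, Osei→Backend role, Kapoor→QA role, Quispe→Frontend role = 381 pts.
Checked against all permutations: 399 pts is optimal.
Ghosh's own top role is Lead role (71 pts), but forcing Ghosh→Lead role and reassigning the rest optimally gives only 381 pts — worse by 18.

Ghosh receives Backend role.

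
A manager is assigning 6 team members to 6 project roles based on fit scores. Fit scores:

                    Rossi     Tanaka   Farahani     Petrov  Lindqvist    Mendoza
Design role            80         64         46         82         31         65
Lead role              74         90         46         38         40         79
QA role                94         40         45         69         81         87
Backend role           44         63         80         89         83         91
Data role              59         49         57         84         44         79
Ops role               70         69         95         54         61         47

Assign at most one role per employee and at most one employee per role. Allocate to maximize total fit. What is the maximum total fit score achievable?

Maximum total: 523 pts

Optimal: Rossi→QA role (94 pts), Tanaka→Lead role (90 pts), Farahani→Ops role (95 pts), Petrov→Design role (82 pts), Lindqvist→Backend role (83 pts), Mendoza→Data role (79 pts) — total 94+90+95+82+83+79 = 523 pts.
Max-entry greedy (repeatedly take the single best remaining cell) gives 485 pts, worse by 38.
Checked against all permutations: 523 pts is optimal.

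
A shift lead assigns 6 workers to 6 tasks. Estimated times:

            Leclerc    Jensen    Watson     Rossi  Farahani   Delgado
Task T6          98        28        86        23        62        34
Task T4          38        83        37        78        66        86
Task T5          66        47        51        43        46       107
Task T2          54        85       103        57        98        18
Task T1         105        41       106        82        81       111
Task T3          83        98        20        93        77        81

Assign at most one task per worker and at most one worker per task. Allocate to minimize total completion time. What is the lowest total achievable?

Minimum total: 186 min

This is the linear assignment problem.
Optimal: Leclerc→Task T4 (38 min), Jensen→Task T1 (41 min), Watson→Task T3 (20 min), Rossi→Task T6 (23 min), Farahani→Task T5 (46 min), Delgado→Task T2 (18 min) — total 38+41+20+23+46+18 = 186 min.
Column-greedy (each task in turn goes to its cheapest remaining worker) gives 248 min, worse by 62.
Next-best assignment: Leclerc→Task T4, Jensen→Task T1, Watson→Task T3, Rossi→Task T5, Farahani→Task T6, Delgado→Task T2 = 222 min.
Checked against all permutations: 186 min is optimal.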